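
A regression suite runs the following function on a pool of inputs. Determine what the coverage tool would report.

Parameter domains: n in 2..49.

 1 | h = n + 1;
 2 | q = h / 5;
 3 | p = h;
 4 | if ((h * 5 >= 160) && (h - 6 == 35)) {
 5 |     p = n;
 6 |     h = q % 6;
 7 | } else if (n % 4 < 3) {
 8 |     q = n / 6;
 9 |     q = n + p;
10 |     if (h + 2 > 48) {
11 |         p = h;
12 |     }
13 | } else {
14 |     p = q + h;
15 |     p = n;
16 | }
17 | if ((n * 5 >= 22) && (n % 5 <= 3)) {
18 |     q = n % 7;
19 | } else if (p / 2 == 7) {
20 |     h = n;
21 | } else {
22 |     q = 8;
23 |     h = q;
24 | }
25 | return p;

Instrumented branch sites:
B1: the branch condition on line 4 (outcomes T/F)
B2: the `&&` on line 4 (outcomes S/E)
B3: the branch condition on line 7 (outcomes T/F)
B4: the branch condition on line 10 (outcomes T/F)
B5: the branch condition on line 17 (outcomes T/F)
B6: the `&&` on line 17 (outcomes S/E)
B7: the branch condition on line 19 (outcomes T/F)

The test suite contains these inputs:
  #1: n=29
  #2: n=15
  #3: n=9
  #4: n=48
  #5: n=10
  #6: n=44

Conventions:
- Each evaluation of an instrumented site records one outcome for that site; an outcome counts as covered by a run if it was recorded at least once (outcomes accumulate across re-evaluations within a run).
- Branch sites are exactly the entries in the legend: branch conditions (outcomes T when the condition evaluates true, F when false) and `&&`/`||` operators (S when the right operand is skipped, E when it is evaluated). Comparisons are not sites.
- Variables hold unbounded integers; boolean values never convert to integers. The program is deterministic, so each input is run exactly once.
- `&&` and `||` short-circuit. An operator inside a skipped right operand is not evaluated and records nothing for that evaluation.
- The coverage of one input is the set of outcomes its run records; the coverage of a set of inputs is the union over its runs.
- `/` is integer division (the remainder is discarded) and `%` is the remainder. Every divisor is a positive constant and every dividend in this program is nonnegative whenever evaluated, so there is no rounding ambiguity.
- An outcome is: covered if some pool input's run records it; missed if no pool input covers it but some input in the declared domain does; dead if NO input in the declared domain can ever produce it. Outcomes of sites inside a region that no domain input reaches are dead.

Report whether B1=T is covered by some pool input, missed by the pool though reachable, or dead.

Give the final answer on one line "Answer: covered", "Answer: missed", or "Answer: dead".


no pool input records B1=T
but domain input (n=40) does record it -> reachable, so missed
Answer: missed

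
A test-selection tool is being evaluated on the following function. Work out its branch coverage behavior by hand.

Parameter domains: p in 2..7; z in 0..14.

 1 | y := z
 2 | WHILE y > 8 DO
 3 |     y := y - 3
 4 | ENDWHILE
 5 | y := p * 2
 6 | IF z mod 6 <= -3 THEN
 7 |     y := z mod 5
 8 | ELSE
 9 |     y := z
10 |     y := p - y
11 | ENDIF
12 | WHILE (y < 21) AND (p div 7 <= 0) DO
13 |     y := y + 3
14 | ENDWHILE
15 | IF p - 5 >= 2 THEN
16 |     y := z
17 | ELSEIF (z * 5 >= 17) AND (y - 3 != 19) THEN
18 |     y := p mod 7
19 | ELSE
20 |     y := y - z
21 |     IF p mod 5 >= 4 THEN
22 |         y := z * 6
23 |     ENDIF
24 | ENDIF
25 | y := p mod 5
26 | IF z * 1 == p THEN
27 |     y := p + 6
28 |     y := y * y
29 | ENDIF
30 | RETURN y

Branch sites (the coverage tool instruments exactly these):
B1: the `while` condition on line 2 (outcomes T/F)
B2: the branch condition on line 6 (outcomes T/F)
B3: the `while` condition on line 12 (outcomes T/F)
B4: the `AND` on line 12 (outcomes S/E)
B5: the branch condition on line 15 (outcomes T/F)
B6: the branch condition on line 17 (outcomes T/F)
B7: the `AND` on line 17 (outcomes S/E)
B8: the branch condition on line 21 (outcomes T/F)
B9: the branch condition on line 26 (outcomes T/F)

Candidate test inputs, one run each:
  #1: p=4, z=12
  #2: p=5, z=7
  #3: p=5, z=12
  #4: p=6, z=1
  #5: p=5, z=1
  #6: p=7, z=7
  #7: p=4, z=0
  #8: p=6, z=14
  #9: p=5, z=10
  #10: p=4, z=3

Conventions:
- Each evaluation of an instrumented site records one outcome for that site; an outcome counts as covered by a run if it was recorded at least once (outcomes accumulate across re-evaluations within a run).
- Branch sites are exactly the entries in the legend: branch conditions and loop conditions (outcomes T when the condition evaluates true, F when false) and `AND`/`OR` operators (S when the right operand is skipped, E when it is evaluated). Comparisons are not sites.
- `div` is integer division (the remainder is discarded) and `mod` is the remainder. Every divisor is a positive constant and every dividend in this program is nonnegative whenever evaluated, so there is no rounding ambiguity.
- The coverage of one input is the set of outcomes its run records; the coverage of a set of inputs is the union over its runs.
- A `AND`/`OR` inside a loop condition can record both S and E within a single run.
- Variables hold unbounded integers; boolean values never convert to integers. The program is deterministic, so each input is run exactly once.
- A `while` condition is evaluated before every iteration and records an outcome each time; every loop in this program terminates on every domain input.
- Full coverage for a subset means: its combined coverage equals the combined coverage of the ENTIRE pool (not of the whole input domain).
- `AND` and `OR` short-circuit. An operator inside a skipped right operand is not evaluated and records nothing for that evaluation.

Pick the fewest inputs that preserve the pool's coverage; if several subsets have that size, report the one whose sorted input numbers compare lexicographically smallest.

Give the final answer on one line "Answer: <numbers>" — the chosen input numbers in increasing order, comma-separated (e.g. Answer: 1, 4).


test 1 (p=4, z=12) fires B1->T, B1->T, B1->F, B2->F, B4->E, B3->T, B4->E, B3->T, B4->E, B3->T, B4->E, B3->T, B4->E, B3->T, ...; hits B1=T, B1=F, B2=F, B3=T, B3=F, B4=S, B4=E, B5=F, B6=F, B7=E, B8=T, B9=F
test 2 (p=5, z=7) fires B1->F, B2->F, B4->E, B3->T, B4->E, B3->T, B4->E, B3->T, B4->E, B3->T, B4->E, B3->T, B4->E, B3->T, ...; hits B1=F, B2=F, B3=T, B3=F, B4=S, B4=E, B5=F, B6=F, B7=E, B8=F, B9=F
test 3 (p=5, z=12) fires B1->T, B1->T, B1->F, B2->F, B4->E, B3->T, B4->E, B3->T, B4->E, B3->T, B4->E, B3->T, B4->E, B3->T, ...; hits B1=T, B1=F, B2=F, B3=T, B3=F, B4=S, B4=E, B5=F, B6=T, B7=E, B9=F
test 4 (p=6, z=1) fires B1->F, B2->F, B4->E, B3->T, B4->E, B3->T, B4->E, B3->T, B4->E, B3->T, B4->E, B3->T, B4->E, B3->T, ...; hits B1=F, B2=F, B3=T, B3=F, B4=S, B4=E, B5=F, B6=F, B7=S, B8=F, B9=F
test 5 (p=5, z=1) fires B1->F, B2->F, B4->E, B3->T, B4->E, B3->T, B4->E, B3->T, B4->E, B3->T, B4->E, B3->T, B4->E, B3->T, ...; hits B1=F, B2=F, B3=T, B3=F, B4=S, B4=E, B5=F, B6=F, B7=S, B8=F, B9=F
test 6 (p=7, z=7) fires B1->F, B2->F, B4->E, B3->F, B5->T, B9->T; hits B1=F, B2=F, B3=F, B4=E, B5=T, B9=T
test 7 (p=4, z=0) fires B1->F, B2->F, B4->E, B3->T, B4->E, B3->T, B4->E, B3->T, B4->E, B3->T, B4->E, B3->T, B4->E, B3->T, ...; hits B1=F, B2=F, B3=T, B3=F, B4=S, B4=E, B5=F, B6=F, B7=S, B8=T, B9=F
test 8 (p=6, z=14) fires B1->T, B1->T, B1->F, B2->F, B4->E, B3->T, B4->E, B3->T, B4->E, B3->T, B4->E, B3->T, B4->E, B3->T, ...; hits B1=T, B1=F, B2=F, B3=T, B3=F, B4=S, B4=E, B5=F, B6=F, B7=E, B8=F, B9=F
test 9 (p=5, z=10) fires B1->T, B1->F, B2->F, B4->E, B3->T, B4->E, B3->T, B4->E, B3->T, B4->E, B3->T, B4->E, B3->T, B4->E, ...; hits B1=T, B1=F, B2=F, B3=T, B3=F, B4=S, B4=E, B5=F, B6=F, B7=E, B8=F, B9=F
test 10 (p=4, z=3) fires B1->F, B2->F, B4->E, B3->T, B4->E, B3->T, B4->E, B3->T, B4->E, B3->T, B4->E, B3->T, B4->E, B3->T, ...; hits B1=F, B2=F, B3=T, B3=F, B4=S, B4=E, B5=F, B6=F, B7=S, B8=T, B9=F
pool-wide coverage (17 outcomes): B1=T, B1=F, B2=F, B3=T, B3=F, B4=S, B4=E, B5=T, B5=F, B6=T, B6=F, B7=S, B7=E, B8=T, B8=F, B9=T, B9=F
no size-1 subset reaches all 17 outcomes (best union: 12/17)
no size-2 subset reaches all 17 outcomes (best union: 14/17)
no size-3 subset reaches all 17 outcomes (best union: 16/17)
the canonical winner is {1, 3, 4, 6}: size 4, full 17-outcome coverage, earliest index list among size-4 covers
Answer: 1, 3, 4, 6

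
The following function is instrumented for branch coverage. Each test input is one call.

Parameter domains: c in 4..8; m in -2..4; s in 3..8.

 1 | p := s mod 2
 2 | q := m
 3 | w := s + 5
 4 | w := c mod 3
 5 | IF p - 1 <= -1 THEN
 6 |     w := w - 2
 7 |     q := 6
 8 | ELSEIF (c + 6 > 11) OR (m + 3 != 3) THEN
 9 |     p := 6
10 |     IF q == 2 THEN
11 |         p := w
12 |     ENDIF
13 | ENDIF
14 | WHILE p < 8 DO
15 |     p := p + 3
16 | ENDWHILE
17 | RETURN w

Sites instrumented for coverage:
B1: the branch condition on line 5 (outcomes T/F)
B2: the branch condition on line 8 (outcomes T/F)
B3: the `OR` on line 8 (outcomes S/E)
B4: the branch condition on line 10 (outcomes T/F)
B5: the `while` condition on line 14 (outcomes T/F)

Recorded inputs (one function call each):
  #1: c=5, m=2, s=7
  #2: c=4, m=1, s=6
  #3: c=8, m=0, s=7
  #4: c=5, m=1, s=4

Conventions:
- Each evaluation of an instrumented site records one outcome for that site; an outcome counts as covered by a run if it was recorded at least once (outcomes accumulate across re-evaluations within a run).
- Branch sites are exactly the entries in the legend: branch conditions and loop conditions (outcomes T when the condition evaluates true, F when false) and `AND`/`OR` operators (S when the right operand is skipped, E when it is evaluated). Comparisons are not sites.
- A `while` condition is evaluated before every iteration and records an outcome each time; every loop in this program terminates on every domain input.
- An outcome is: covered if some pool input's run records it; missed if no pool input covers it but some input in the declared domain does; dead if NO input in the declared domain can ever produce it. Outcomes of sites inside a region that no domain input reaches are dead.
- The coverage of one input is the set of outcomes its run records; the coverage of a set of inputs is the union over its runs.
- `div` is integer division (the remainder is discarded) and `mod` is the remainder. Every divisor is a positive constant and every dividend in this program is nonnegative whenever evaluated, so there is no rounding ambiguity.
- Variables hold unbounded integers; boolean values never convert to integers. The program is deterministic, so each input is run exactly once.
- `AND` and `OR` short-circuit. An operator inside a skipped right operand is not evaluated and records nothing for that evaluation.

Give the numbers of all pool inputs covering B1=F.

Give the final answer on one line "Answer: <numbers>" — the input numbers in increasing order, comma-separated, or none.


input #1 (c=5, m=2, s=7): hits B1=F
input #2 (c=4, m=1, s=6): never hits B1=F
input #3 (c=8, m=0, s=7): hits B1=F
input #4 (c=5, m=1, s=4): never hits B1=F
Answer: 1, 3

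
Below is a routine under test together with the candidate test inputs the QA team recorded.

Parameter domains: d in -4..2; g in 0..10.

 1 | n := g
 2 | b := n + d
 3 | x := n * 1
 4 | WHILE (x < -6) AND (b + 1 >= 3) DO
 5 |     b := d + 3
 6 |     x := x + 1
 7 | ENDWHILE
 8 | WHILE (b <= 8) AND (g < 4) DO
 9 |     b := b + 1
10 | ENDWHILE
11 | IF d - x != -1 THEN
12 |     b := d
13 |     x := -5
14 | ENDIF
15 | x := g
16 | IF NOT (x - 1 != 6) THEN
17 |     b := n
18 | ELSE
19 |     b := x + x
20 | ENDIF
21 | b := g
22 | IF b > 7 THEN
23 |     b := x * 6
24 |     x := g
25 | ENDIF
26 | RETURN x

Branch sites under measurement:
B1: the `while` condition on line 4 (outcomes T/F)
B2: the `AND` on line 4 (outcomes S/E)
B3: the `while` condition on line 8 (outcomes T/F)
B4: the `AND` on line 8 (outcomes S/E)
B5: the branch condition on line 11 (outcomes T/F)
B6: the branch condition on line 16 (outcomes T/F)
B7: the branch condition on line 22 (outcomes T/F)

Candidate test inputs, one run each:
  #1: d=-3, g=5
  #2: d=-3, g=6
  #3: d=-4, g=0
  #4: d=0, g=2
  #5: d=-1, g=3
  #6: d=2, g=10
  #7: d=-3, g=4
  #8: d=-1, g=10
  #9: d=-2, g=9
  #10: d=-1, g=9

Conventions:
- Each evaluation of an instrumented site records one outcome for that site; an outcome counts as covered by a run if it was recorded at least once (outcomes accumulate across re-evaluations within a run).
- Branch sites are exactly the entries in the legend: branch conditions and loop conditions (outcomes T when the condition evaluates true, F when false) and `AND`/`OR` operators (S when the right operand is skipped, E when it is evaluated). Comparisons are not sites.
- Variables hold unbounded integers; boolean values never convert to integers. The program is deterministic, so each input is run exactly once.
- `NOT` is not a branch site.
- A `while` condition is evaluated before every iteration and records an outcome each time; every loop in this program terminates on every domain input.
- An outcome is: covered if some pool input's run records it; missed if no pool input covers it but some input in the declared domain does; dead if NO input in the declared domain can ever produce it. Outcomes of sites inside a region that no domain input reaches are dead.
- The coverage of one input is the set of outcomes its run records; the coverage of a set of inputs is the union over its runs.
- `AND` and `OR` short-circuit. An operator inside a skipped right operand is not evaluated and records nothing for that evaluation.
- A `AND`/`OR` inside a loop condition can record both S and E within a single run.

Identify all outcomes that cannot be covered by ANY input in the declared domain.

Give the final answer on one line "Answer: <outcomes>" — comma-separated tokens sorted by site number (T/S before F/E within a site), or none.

running all 77 domain inputs and tallying outcomes:
  B1=T: never recorded by any domain input -> dead
  B2=E: never recorded by any domain input -> dead
  reachable outcomes have witnesses, e.g. B1=F (e.g. d=-4, g=0), B2=S (e.g. d=-4, g=0), B3=T (e.g. d=-4, g=0), B3=F (e.g. d=-4, g=0)

Answer: B1=T, B2=E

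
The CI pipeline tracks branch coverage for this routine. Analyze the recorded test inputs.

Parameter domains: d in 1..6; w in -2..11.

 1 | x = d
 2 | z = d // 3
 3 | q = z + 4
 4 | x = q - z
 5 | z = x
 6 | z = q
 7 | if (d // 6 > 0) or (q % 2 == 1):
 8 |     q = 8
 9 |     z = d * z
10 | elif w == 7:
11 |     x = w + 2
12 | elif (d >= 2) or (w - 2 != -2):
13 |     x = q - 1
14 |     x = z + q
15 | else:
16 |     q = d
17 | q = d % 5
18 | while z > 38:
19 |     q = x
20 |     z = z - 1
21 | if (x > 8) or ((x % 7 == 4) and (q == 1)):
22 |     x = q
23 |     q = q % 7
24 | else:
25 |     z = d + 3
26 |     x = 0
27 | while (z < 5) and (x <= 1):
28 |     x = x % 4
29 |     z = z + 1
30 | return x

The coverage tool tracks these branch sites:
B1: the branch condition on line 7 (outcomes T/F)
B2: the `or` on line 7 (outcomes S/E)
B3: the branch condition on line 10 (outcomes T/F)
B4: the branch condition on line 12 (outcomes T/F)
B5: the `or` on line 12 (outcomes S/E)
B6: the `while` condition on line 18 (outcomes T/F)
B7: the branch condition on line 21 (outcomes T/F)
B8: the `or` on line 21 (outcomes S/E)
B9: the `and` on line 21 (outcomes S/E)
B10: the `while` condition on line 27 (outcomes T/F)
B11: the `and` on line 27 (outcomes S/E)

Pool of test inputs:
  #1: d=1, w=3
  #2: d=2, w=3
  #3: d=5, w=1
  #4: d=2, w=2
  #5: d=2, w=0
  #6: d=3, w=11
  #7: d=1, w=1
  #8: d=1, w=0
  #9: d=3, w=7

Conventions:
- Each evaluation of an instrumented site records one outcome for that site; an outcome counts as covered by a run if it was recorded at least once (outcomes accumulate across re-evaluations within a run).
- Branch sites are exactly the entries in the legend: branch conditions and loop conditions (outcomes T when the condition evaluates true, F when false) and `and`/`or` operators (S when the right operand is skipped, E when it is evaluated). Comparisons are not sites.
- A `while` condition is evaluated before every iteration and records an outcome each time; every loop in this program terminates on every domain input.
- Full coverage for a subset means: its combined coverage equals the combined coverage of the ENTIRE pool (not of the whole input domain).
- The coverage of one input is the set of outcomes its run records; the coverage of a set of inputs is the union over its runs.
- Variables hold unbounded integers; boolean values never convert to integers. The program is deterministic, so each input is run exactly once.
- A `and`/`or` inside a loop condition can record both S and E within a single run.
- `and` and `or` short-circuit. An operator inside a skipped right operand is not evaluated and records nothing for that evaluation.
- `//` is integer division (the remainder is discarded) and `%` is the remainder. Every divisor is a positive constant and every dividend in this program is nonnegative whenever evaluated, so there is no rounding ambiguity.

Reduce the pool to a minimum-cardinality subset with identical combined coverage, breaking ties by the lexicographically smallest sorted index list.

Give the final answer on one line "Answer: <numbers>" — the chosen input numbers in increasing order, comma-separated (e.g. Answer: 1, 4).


input #1, d=1, w=3: events B2->E, B1->F, B3->F, B5->E, B4->T, B6->F, B8->E, B9->S, B7->F, B11->E, B10->T, B11->S, B10->F; outcomes B1=F, B2=E, B3=F, B4=T, B5=E, B6=F, B7=F, B8=E, B9=S, B10=T, B10=F, B11=S, B11=E
input #2, d=2, w=3: events B2->E, B1->F, B3->F, B5->S, B4->T, B6->F, B8->E, B9->S, B7->F, B11->S, B10->F; outcomes B1=F, B2=E, B3=F, B4=T, B5=S, B6=F, B7=F, B8=E, B9=S, B10=F, B11=S
input #3, d=5, w=1: events B2->E, B1->T, B6->F, B8->E, B9->E, B7->F, B11->S, B10->F; outcomes B1=T, B2=E, B6=F, B7=F, B8=E, B9=E, B10=F, B11=S
input #4, d=2, w=2: events B2->E, B1->F, B3->F, B5->S, B4->T, B6->F, B8->E, B9->S, B7->F, B11->S, B10->F; outcomes B1=F, B2=E, B3=F, B4=T, B5=S, B6=F, B7=F, B8=E, B9=S, B10=F, B11=S
input #5, d=2, w=0: events B2->E, B1->F, B3->F, B5->S, B4->T, B6->F, B8->E, B9->S, B7->F, B11->S, B10->F; outcomes B1=F, B2=E, B3=F, B4=T, B5=S, B6=F, B7=F, B8=E, B9=S, B10=F, B11=S
input #6, d=3, w=11: events B2->E, B1->T, B6->F, B8->E, B9->E, B7->F, B11->S, B10->F; outcomes B1=T, B2=E, B6=F, B7=F, B8=E, B9=E, B10=F, B11=S
input #7, d=1, w=1: events B2->E, B1->F, B3->F, B5->E, B4->T, B6->F, B8->E, B9->S, B7->F, B11->E, B10->T, B11->S, B10->F; outcomes B1=F, B2=E, B3=F, B4=T, B5=E, B6=F, B7=F, B8=E, B9=S, B10=T, B10=F, B11=S, B11=E
input #8, d=1, w=0: events B2->E, B1->F, B3->F, B5->E, B4->F, B6->F, B8->E, B9->E, B7->T, B11->E, B10->T, B11->S, B10->F; outcomes B1=F, B2=E, B3=F, B4=F, B5=E, B6=F, B7=T, B8=E, B9=E, B10=T, B10=F, B11=S, B11=E
input #9, d=3, w=7: events B2->E, B1->T, B6->F, B8->E, B9->E, B7->F, B11->S, B10->F; outcomes B1=T, B2=E, B6=F, B7=F, B8=E, B9=E, B10=F, B11=S
pool-wide coverage (18 outcomes): B1=T, B1=F, B2=E, B3=F, B4=T, B4=F, B5=S, B5=E, B6=F, B7=T, B7=F, B8=E, B9=S, B9=E, B10=T, B10=F, B11=S, B11=E
size 1 is not enough: best union over all size-1 subsets is 13/18
size 2 is not enough: best union over all size-2 subsets is 17/18
the canonical winner is {2, 3, 8}: size 3, full 18-outcome coverage, earliest index list among size-3 covers
Answer: 2, 3, 8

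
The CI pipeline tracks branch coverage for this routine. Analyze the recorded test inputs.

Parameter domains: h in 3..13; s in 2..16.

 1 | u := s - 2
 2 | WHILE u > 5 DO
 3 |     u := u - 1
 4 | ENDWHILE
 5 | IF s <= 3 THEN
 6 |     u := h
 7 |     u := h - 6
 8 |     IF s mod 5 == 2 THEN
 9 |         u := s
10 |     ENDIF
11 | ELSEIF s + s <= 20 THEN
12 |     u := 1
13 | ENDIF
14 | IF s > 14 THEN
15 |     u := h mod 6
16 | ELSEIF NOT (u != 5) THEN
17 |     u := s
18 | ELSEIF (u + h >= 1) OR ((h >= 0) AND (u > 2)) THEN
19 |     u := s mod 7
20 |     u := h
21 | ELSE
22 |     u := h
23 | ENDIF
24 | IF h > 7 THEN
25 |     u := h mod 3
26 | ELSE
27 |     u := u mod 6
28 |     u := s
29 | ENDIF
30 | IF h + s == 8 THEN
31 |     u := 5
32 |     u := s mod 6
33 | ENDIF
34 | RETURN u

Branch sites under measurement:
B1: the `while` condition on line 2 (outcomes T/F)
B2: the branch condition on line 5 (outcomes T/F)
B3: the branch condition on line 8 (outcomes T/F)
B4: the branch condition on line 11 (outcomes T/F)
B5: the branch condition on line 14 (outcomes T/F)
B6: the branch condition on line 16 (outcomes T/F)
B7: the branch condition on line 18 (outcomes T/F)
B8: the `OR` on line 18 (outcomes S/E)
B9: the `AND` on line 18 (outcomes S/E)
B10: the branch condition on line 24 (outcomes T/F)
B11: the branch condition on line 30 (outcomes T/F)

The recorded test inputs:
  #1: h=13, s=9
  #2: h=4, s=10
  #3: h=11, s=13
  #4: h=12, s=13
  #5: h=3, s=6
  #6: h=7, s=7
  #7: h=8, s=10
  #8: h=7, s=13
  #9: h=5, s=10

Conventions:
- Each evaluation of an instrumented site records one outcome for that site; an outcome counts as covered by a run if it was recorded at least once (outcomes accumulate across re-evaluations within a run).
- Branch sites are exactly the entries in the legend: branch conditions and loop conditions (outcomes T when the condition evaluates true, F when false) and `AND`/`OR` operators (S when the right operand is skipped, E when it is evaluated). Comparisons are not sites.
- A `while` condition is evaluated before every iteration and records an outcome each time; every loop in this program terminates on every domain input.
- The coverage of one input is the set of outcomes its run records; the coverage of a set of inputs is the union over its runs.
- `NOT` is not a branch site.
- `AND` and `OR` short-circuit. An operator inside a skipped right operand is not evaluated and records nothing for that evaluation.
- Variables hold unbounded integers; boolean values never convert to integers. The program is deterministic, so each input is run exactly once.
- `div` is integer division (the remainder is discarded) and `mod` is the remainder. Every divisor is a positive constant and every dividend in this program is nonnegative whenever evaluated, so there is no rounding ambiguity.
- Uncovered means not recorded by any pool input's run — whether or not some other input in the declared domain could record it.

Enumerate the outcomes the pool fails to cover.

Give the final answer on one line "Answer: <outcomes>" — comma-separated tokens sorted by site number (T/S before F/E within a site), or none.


test 1 (h=13, s=9) hits B1=T, B1=F, B2=F, B4=T, B5=F, B6=F, B7=T, B8=S, B10=T, B11=F
test 2 (h=4, s=10) hits B1=T, B1=F, B2=F, B4=T, B5=F, B6=F, B7=T, B8=S, B10=F, B11=F
test 3 (h=11, s=13) hits B1=T, B1=F, B2=F, B4=F, B5=F, B6=T, B10=T, B11=F
test 4 (h=12, s=13) hits B1=T, B1=F, B2=F, B4=F, B5=F, B6=T, B10=T, B11=F
test 5 (h=3, s=6) hits B1=F, B2=F, B4=T, B5=F, B6=F, B7=T, B8=S, B10=F, B11=F
test 6 (h=7, s=7) hits B1=F, B2=F, B4=T, B5=F, B6=F, B7=T, B8=S, B10=F, B11=F
test 7 (h=8, s=10) hits B1=T, B1=F, B2=F, B4=T, B5=F, B6=F, B7=T, B8=S, B10=T, B11=F
test 8 (h=7, s=13) hits B1=T, B1=F, B2=F, B4=F, B5=F, B6=T, B10=F, B11=F
test 9 (h=5, s=10) hits B1=T, B1=F, B2=F, B4=T, B5=F, B6=F, B7=T, B8=S, B10=F, B11=F
union over the pool: B1=T, B1=F, B2=F, B4=T, B4=F, B5=F, B6=T, B6=F, B7=T, B8=S, B10=T, B10=F, B11=F
uncovered (9 of 22): B2=T, B3=T, B3=F, B5=T, B7=F, B8=E, B9=S, B9=E, B11=T
Answer: B2=T, B3=T, B3=F, B5=T, B7=F, B8=E, B9=S, B9=E, B11=T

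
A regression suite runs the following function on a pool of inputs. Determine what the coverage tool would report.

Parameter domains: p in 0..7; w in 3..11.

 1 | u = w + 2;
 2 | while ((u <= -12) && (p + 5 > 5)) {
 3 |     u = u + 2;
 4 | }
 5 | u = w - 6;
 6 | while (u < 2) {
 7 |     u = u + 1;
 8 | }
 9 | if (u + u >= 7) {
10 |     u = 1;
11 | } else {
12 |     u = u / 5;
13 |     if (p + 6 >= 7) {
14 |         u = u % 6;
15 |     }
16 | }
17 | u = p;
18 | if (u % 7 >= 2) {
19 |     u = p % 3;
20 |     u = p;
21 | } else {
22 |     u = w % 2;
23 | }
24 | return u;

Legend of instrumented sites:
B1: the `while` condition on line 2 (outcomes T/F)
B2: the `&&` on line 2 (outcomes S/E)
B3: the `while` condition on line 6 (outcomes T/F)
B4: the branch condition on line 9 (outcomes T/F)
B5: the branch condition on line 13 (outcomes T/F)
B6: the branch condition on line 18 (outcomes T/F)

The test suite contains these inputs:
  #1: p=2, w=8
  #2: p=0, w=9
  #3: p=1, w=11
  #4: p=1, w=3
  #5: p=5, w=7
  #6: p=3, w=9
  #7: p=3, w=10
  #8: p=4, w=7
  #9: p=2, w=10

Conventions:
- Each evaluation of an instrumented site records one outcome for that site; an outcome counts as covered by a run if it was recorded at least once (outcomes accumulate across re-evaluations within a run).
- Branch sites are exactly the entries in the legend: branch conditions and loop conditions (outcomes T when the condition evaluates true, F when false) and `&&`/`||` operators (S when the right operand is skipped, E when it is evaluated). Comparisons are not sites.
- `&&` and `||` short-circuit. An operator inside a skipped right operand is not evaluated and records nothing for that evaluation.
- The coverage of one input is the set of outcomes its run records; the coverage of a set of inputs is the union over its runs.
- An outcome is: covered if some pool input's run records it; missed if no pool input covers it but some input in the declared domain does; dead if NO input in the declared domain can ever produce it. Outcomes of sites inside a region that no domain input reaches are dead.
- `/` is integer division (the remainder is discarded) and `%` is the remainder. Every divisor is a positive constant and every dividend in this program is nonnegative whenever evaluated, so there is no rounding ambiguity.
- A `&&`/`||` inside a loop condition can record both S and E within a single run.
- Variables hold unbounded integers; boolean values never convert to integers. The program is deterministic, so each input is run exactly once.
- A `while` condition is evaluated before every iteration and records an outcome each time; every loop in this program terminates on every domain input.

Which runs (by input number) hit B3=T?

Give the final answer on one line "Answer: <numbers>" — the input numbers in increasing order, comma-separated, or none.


input #1 (p=2, w=8): misses B3=T
input #2 (p=0, w=9): misses B3=T
input #3 (p=1, w=11): misses B3=T
input #4 (p=1, w=3): covers B3=T
input #5 (p=5, w=7): covers B3=T
input #6 (p=3, w=9): misses B3=T
input #7 (p=3, w=10): misses B3=T
input #8 (p=4, w=7): covers B3=T
input #9 (p=2, w=10): misses B3=T
Answer: 4, 5, 8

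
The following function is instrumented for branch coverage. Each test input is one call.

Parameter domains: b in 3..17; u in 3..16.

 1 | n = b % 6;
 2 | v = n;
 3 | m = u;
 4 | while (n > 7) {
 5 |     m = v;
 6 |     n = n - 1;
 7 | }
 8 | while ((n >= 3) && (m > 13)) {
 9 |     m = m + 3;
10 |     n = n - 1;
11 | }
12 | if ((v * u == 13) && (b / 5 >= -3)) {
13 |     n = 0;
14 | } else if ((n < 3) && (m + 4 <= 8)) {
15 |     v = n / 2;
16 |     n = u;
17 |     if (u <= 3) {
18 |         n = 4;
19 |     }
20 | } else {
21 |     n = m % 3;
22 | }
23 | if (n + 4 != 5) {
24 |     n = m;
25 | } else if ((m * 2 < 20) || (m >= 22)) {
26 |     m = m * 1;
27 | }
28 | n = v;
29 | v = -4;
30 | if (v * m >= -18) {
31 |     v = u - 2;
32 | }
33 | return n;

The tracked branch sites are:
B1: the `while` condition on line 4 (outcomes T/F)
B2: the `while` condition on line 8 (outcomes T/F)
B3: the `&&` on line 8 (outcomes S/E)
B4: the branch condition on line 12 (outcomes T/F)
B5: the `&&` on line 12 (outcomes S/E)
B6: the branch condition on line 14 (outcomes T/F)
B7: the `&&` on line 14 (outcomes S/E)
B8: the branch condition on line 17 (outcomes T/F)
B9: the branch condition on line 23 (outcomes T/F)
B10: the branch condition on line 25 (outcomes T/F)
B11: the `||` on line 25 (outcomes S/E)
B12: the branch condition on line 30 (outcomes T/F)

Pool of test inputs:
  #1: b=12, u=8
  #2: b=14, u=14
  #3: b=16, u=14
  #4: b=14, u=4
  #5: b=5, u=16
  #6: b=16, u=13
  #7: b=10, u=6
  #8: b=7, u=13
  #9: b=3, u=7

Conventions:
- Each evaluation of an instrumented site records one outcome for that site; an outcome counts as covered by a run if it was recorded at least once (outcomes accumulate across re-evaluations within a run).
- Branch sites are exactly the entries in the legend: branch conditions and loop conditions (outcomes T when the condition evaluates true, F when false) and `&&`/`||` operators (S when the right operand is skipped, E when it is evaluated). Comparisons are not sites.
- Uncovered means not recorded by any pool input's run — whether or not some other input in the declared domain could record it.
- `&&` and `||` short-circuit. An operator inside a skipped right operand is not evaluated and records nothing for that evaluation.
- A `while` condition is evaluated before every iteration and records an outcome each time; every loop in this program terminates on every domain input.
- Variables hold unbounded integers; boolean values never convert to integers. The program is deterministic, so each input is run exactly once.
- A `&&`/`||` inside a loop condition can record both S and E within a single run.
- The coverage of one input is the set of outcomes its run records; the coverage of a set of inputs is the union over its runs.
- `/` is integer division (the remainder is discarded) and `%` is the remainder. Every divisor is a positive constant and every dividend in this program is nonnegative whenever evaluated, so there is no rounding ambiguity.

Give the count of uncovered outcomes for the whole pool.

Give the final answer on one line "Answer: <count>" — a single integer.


test 1 (b=12, u=8) fires B1->F, B3->S, B2->F, B5->S, B4->F, B7->E, B6->F, B9->T, B12->F; hits B1=F, B2=F, B3=S, B4=F, B5=S, B6=F, B7=E, B9=T, B12=F
test 2 (b=14, u=14) fires B1->F, B3->S, B2->F, B5->S, B4->F, B7->E, B6->F, B9->T, B12->F; hits B1=F, B2=F, B3=S, B4=F, B5=S, B6=F, B7=E, B9=T, B12=F
test 3 (b=16, u=14) fires B1->F, B3->E, B2->T, B3->E, B2->T, B3->S, B2->F, B5->S, B4->F, B7->E, B6->F, B9->T, B12->F; hits B1=F, B2=T, B2=F, B3=S, B3=E, B4=F, B5=S, B6=F, B7=E, B9=T, B12=F
test 4 (b=14, u=4) fires B1->F, B3->S, B2->F, B5->S, B4->F, B7->E, B6->T, B8->F, B9->T, B12->T; hits B1=F, B2=F, B3=S, B4=F, B5=S, B6=T, B7=E, B8=F, B9=T, B12=T
test 5 (b=5, u=16) fires B1->F, B3->E, B2->T, B3->E, B2->T, B3->E, B2->T, B3->S, B2->F, B5->S, B4->F, B7->E, B6->F, B9->F, ...; hits B1=F, B2=T, B2=F, B3=S, B3=E, B4=F, B5=S, B6=F, B7=E, B9=F, B10=T, B11=E, B12=F
test 6 (b=16, u=13) fires B1->F, B3->E, B2->F, B5->S, B4->F, B7->S, B6->F, B9->F, B11->E, B10->F, B12->F; hits B1=F, B2=F, B3=E, B4=F, B5=S, B6=F, B7=S, B9=F, B10=F, B11=E, B12=F
test 7 (b=10, u=6) fires B1->F, B3->E, B2->F, B5->S, B4->F, B7->S, B6->F, B9->T, B12->F; hits B1=F, B2=F, B3=E, B4=F, B5=S, B6=F, B7=S, B9=T, B12=F
test 8 (b=7, u=13) fires B1->F, B3->S, B2->F, B5->E, B4->T, B9->T, B12->F; hits B1=F, B2=F, B3=S, B4=T, B5=E, B9=T, B12=F
test 9 (b=3, u=7) fires B1->F, B3->E, B2->F, B5->S, B4->F, B7->S, B6->F, B9->F, B11->S, B10->T, B12->F; hits B1=F, B2=F, B3=E, B4=F, B5=S, B6=F, B7=S, B9=F, B10=T, B11=S, B12=F
union over the pool: B1=F, B2=T, B2=F, B3=S, B3=E, B4=T, B4=F, B5=S, B5=E, B6=T, B6=F, B7=S, B7=E, B8=F, B9=T, B9=F, B10=T, B10=F, B11=S, B11=E, B12=T, B12=F
uncovered (2 of 24): B1=T, B8=T
Answer: 2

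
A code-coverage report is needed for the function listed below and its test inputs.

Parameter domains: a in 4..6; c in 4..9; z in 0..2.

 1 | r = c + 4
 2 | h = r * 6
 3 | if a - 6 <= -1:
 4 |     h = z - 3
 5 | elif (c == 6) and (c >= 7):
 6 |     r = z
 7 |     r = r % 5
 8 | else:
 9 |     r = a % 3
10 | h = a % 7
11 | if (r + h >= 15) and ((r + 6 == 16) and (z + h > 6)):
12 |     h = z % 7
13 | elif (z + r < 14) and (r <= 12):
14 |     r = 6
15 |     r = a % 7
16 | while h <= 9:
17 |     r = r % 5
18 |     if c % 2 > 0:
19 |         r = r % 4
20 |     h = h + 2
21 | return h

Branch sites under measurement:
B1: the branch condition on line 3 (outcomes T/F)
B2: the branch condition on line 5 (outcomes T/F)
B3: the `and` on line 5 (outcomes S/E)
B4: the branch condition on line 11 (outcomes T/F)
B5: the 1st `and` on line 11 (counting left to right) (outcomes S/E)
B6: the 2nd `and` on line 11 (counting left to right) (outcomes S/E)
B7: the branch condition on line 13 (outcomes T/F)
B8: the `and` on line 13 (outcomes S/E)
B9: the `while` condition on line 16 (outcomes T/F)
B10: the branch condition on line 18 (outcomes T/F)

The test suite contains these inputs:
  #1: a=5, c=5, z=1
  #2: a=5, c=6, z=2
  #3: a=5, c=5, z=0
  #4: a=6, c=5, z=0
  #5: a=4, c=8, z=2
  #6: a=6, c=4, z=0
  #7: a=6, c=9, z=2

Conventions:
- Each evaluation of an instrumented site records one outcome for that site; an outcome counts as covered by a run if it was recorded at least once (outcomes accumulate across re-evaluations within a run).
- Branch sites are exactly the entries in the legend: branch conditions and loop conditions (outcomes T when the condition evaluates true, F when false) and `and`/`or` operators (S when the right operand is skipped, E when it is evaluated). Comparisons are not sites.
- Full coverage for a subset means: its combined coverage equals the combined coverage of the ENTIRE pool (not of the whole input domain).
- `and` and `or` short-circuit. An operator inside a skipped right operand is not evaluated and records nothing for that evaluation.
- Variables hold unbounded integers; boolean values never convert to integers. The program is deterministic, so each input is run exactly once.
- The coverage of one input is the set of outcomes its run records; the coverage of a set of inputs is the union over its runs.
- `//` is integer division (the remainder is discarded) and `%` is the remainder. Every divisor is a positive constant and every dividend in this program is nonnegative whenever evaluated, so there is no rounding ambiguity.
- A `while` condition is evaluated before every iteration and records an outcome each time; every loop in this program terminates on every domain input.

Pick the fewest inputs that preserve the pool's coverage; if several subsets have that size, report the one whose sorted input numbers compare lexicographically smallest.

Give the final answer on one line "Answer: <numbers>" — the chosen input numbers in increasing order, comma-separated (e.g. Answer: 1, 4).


#1 (a=5, c=5, z=1) -> B1->T, B5->S, B4->F, B8->E, B7->T, B9->T, B10->T, B9->T, B10->T, B9->T, B10->T, B9->F; covered: B1=T, B4=F, B5=S, B7=T, B8=E, B9=T, B9=F, B10=T
#2 (a=5, c=6, z=2) -> B1->T, B5->E, B6->E, B4->T, B9->T, B10->F, B9->T, B10->F, B9->T, B10->F, B9->T, B10->F, B9->F; covered: B1=T, B4=T, B5=E, B6=E, B9=T, B9=F, B10=F
#3 (a=5, c=5, z=0) -> B1->T, B5->S, B4->F, B8->E, B7->T, B9->T, B10->T, B9->T, B10->T, B9->T, B10->T, B9->F; covered: B1=T, B4=F, B5=S, B7=T, B8=E, B9=T, B9=F, B10=T
#4 (a=6, c=5, z=0) -> B1->F, B3->S, B2->F, B5->S, B4->F, B8->E, B7->T, B9->T, B10->T, B9->T, B10->T, B9->F; covered: B1=F, B2=F, B3=S, B4=F, B5=S, B7=T, B8=E, B9=T, B9=F, B10=T
#5 (a=4, c=8, z=2) -> B1->T, B5->E, B6->S, B4->F, B8->S, B7->F, B9->T, B10->F, B9->T, B10->F, B9->T, B10->F, B9->F; covered: B1=T, B4=F, B5=E, B6=S, B7=F, B8=S, B9=T, B9=F, B10=F
#6 (a=6, c=4, z=0) -> B1->F, B3->S, B2->F, B5->S, B4->F, B8->E, B7->T, B9->T, B10->F, B9->T, B10->F, B9->F; covered: B1=F, B2=F, B3=S, B4=F, B5=S, B7=T, B8=E, B9=T, B9=F, B10=F
#7 (a=6, c=9, z=2) -> B1->F, B3->S, B2->F, B5->S, B4->F, B8->E, B7->T, B9->T, B10->T, B9->T, B10->T, B9->F; covered: B1=F, B2=F, B3=S, B4=F, B5=S, B7=T, B8=E, B9=T, B9=F, B10=T
union over all inputs: B1=T, B1=F, B2=F, B3=S, B4=T, B4=F, B5=S, B5=E, B6=S, B6=E, B7=T, B7=F, B8=S, B8=E, B9=T, B9=F, B10=T, B10=F (18 outcomes)
every size-1 subset falls short of the 18 outcomes (best: 10/18)
every size-2 subset falls short of the 18 outcomes (best: 16/18)
inputs {2, 4, 5} (size 3) cover everything; no size-3 subset with a lexicographically smaller index list covers all 18
Answer: 2, 4, 5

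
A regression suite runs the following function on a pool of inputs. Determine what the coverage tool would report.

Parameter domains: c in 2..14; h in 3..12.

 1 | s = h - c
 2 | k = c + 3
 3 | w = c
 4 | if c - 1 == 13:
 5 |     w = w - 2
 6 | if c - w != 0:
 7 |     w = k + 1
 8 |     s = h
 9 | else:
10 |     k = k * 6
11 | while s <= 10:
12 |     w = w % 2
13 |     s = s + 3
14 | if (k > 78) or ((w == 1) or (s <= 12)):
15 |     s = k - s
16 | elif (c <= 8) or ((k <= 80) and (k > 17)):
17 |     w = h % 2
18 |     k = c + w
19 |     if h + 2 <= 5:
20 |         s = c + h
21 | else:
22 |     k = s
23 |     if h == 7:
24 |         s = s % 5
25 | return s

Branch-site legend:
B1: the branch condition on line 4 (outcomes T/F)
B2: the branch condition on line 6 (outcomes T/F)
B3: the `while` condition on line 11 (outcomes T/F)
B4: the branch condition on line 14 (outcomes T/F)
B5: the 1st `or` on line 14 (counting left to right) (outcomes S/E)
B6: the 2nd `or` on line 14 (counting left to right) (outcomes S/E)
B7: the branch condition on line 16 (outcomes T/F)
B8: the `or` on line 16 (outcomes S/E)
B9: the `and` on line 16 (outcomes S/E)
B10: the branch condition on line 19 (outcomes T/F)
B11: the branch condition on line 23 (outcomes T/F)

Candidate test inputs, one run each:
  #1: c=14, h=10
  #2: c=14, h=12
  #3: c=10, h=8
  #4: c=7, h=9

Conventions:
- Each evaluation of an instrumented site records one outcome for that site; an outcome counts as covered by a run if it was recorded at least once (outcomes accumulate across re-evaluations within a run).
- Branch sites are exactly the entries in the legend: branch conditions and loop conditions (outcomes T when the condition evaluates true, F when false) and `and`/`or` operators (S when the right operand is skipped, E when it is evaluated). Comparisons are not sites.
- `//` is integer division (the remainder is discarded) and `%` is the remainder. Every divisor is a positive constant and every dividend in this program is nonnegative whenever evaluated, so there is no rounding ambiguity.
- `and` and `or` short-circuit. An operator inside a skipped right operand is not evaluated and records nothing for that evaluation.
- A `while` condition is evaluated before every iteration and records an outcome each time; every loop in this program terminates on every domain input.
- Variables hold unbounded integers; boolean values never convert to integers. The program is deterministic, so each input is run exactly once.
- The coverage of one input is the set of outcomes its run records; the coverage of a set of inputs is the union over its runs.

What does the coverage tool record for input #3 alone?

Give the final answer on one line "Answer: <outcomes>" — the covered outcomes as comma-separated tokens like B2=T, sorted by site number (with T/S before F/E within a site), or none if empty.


Running input #3 (c=10, h=8), event by event:
  B1->F, B2->F, B3->T, B3->T, B3->T, B3->T, B3->T, B3->F, B5->E, B6->E
  B4->F, B8->E, B9->E, B7->T, B10->F
deduplicating events, the covered set is: B1=F, B2=F, B3=T, B3=F, B4=F, B5=E, B6=E, B7=T, B8=E, B9=E, B10=F
Answer: B1=F, B2=F, B3=T, B3=F, B4=F, B5=E, B6=E, B7=T, B8=E, B9=E, B10=F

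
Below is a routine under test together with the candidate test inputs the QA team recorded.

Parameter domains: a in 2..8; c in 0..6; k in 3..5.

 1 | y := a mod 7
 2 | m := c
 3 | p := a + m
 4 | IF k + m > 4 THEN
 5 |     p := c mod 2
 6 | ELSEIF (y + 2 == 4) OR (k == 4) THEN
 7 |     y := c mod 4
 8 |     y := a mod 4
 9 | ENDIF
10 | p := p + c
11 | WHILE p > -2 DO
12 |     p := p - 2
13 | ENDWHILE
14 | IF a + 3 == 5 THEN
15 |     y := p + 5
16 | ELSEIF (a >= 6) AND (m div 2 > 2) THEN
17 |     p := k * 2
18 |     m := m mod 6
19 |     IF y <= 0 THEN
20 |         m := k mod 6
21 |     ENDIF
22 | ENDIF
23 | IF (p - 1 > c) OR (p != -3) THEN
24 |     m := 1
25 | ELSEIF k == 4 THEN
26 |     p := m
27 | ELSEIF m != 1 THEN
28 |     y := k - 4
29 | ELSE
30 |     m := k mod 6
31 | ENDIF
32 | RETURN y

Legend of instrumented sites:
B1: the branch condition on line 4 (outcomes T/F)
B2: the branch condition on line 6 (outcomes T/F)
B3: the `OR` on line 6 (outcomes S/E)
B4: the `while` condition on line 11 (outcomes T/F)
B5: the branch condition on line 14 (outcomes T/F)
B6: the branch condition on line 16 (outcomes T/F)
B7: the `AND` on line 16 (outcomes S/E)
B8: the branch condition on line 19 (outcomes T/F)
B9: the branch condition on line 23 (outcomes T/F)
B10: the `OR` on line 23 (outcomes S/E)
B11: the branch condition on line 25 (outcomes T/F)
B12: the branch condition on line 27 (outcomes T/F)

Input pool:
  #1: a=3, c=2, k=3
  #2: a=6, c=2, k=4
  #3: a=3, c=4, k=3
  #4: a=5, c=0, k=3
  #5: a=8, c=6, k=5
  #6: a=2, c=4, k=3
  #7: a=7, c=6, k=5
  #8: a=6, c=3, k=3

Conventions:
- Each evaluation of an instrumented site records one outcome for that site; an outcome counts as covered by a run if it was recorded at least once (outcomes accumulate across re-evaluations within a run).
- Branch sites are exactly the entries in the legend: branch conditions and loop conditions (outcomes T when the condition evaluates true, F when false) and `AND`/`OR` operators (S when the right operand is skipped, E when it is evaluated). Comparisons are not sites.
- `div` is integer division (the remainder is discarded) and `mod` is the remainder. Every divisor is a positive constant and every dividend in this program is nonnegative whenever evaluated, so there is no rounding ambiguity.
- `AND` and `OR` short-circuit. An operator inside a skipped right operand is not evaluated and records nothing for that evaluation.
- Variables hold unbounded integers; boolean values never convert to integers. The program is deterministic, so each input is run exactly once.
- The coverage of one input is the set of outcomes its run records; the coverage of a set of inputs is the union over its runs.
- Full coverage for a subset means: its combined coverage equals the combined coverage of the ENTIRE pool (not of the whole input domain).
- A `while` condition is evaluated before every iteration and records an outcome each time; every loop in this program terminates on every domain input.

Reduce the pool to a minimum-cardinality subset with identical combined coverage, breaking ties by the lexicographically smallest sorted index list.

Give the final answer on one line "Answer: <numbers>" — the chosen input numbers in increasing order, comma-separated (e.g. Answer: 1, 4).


run #1 (a=3, c=2, k=3) records B1=T, B4=T, B4=F, B5=F, B6=F, B7=S, B9=T, B10=E
run #2 (a=6, c=2, k=4) records B1=T, B4=T, B4=F, B5=F, B6=F, B7=E, B9=T, B10=E
run #3 (a=3, c=4, k=3) records B1=T, B4=T, B4=F, B5=F, B6=F, B7=S, B9=T, B10=E
run #4 (a=5, c=0, k=3) records B1=F, B2=F, B3=E, B4=T, B4=F, B5=F, B6=F, B7=S, B9=F, B10=E, B11=F, B12=T
run #5 (a=8, c=6, k=5) records B1=T, B4=T, B4=F, B5=F, B6=T, B7=E, B8=F, B9=T, B10=S
run #6 (a=2, c=4, k=3) records B1=T, B4=T, B4=F, B5=T, B9=T, B10=E
run #7 (a=7, c=6, k=5) records B1=T, B4=T, B4=F, B5=F, B6=T, B7=E, B8=T, B9=T, B10=S
run #8 (a=6, c=3, k=3) records B1=T, B4=T, B4=F, B5=F, B6=F, B7=E, B9=T, B10=E
the full pool covers 20 outcomes: B1=T, B1=F, B2=F, B3=E, B4=T, B4=F, B5=T, B5=F, B6=T, B6=F, B7=S, B7=E, B8=T, B8=F, B9=T, B9=F, B10=S, B10=E, B11=F, B12=T
no size-1 subset reaches all 20 outcomes (best union: 12/20)
no size-2 subset reaches all 20 outcomes (best union: 18/20)
no size-3 subset reaches all 20 outcomes (best union: 19/20)
size 4: inputs {4, 5, 6, 7} cover all 20 outcomes, and no lexicographically smaller subset of this size does
Answer: 4, 5, 6, 7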